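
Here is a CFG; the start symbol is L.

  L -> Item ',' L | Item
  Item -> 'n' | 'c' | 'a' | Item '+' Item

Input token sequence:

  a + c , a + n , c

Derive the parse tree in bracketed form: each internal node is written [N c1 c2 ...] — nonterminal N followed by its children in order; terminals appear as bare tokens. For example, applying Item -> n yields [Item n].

L
Item , L
Item + Item , L
a + Item , L
a + c , L
a + c , Item , L
a + c , Item + Item , L
a + c , a + Item , L
a + c , a + n , L
a + c , a + n , Item
a + c , a + n , c

[L [Item [Item a] + [Item c]] , [L [Item [Item a] + [Item n]] , [L [Item c]]]]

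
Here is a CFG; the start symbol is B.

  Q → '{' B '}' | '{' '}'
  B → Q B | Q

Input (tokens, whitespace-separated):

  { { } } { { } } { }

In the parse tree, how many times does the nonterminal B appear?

[B [Q { [B [Q { }]] }] [B [Q { [B [Q { }]] }] [B [Q { }]]]]

5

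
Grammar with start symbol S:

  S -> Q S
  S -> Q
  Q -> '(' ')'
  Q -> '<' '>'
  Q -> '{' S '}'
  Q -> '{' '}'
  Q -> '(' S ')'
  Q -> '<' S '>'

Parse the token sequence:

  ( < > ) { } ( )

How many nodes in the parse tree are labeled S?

4

[S [Q ( [S [Q < >]] )] [S [Q { }] [S [Q ( )]]]]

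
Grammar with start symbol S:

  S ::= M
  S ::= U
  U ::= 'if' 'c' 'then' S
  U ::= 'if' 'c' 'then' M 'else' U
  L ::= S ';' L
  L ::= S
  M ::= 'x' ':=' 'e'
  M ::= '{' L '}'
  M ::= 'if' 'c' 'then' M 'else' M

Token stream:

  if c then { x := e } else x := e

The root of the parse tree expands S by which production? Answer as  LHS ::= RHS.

S ::= M

[S [M if c then [M { [L [S [M x := e]]] }] else [M x := e]]]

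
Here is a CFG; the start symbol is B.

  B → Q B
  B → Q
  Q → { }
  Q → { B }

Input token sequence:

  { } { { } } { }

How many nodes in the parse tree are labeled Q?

4

[B [Q { }] [B [Q { [B [Q { }]] }] [B [Q { }]]]]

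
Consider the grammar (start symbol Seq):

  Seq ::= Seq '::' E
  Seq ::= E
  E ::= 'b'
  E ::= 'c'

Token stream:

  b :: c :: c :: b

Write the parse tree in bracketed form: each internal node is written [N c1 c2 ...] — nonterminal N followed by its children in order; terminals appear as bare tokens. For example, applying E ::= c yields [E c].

Seq
Seq :: E
Seq :: E :: E
Seq :: E :: E :: E
E :: E :: E :: E
b :: E :: E :: E
b :: c :: E :: E
b :: c :: c :: E
b :: c :: c :: b

[Seq [Seq [Seq [Seq [E b]] :: [E c]] :: [E c]] :: [E b]]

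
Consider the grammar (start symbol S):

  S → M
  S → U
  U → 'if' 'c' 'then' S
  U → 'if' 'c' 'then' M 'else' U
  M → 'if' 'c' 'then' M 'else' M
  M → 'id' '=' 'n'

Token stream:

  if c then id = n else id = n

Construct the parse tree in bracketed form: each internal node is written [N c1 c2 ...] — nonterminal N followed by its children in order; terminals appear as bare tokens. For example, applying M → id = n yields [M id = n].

[S [M if c then [M id = n] else [M id = n]]]

S
M
if c then M else M
if c then id = n else M
if c then id = n else id = n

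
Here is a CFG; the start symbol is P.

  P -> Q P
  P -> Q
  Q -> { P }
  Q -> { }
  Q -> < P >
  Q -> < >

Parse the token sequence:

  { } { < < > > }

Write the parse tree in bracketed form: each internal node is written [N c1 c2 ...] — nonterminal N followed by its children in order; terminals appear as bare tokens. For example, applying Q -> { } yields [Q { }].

[P [Q { }] [P [Q { [P [Q < [P [Q < >]] >]] }]]]

P
Q P
{ } P
{ } Q
{ } { P }
{ } { Q }
{ } { < P > }
{ } { < Q > }
{ } { < < > > }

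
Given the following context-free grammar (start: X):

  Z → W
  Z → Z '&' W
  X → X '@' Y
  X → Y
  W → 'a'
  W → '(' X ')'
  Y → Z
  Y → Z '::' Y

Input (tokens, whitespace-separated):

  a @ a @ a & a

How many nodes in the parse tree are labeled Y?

[X [X [X [Y [Z [W a]]]] @ [Y [Z [W a]]]] @ [Y [Z [Z [W a]] & [W a]]]]

3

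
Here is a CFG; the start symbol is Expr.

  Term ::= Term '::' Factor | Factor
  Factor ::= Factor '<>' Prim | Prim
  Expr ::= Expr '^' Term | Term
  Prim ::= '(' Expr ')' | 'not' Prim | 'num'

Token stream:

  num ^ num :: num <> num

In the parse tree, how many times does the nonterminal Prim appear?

4

[Expr [Expr [Term [Factor [Prim num]]]] ^ [Term [Term [Factor [Prim num]]] :: [Factor [Factor [Prim num]] <> [Prim num]]]]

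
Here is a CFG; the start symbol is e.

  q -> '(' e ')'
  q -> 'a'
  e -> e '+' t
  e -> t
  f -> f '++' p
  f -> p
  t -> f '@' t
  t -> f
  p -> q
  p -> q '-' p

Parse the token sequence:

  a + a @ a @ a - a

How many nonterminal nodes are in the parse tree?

[e [e [t [f [p [q a]]]]] + [t [f [p [q a]]] @ [t [f [p [q a]]] @ [t [f [p [q a] - [p [q a]]]]]]]]

20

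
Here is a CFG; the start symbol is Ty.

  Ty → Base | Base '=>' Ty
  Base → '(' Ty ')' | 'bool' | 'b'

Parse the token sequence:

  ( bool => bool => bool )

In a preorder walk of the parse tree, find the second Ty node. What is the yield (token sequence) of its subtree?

[Ty [Base ( [Ty [Base bool] => [Ty [Base bool] => [Ty [Base bool]]]] )]]

bool => bool => bool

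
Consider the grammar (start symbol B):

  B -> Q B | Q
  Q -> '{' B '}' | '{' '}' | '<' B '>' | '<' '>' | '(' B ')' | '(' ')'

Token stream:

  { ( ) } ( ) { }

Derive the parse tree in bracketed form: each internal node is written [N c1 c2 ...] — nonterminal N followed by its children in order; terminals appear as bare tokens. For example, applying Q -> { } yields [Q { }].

B
Q B
{ B } B
{ Q } B
{ ( ) } B
{ ( ) } Q B
{ ( ) } ( ) B
{ ( ) } ( ) Q
{ ( ) } ( ) { }

[B [Q { [B [Q ( )]] }] [B [Q ( )] [B [Q { }]]]]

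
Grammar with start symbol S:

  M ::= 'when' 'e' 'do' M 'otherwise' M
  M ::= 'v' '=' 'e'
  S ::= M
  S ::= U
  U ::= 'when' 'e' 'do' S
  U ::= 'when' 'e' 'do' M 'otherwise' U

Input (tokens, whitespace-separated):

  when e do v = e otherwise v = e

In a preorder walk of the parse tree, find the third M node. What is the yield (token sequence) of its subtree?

v = e

[S [M when e do [M v = e] otherwise [M v = e]]]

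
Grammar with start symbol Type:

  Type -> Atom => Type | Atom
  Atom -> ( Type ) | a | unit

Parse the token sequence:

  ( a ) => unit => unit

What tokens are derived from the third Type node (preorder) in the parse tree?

unit => unit

[Type [Atom ( [Type [Atom a]] )] => [Type [Atom unit] => [Type [Atom unit]]]]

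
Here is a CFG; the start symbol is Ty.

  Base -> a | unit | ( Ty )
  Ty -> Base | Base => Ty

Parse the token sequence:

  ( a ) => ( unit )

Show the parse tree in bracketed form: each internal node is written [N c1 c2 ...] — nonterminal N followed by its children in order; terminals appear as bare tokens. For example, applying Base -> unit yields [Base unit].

Ty
Base => Ty
( Ty ) => Ty
( Base ) => Ty
( a ) => Ty
( a ) => Base
( a ) => ( Ty )
( a ) => ( Base )
( a ) => ( unit )

[Ty [Base ( [Ty [Base a]] )] => [Ty [Base ( [Ty [Base unit]] )]]]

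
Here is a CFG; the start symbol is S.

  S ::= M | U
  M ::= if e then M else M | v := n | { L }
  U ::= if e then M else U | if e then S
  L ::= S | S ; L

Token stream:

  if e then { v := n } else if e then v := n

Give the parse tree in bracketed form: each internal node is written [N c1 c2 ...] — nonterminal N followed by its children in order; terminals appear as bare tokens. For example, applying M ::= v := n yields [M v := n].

S
U
if e then M else U
if e then { L } else U
if e then { S } else U
if e then { M } else U
if e then { v := n } else U
if e then { v := n } else if e then S
if e then { v := n } else if e then M
if e then { v := n } else if e then v := n

[S [U if e then [M { [L [S [M v := n]]] }] else [U if e then [S [M v := n]]]]]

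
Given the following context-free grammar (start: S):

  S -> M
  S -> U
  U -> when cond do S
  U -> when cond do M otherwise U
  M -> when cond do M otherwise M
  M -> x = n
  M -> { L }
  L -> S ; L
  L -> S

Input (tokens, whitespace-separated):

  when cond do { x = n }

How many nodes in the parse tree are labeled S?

3

[S [U when cond do [S [M { [L [S [M x = n]]] }]]]]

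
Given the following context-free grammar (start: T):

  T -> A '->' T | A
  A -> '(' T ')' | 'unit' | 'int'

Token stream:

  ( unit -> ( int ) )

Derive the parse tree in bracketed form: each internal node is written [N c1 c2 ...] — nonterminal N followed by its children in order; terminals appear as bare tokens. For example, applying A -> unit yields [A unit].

T
A
( T )
( A -> T )
( unit -> T )
( unit -> A )
( unit -> ( T ) )
( unit -> ( A ) )
( unit -> ( int ) )

[T [A ( [T [A unit] -> [T [A ( [T [A int]] )]]] )]]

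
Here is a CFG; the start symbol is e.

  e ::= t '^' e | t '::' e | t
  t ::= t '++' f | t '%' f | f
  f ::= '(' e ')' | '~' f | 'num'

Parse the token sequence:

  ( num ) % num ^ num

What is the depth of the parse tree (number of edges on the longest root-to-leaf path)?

[e [t [t [f ( [e [t [f num]]] )]] % [f num]] ^ [e [t [f num]]]]

7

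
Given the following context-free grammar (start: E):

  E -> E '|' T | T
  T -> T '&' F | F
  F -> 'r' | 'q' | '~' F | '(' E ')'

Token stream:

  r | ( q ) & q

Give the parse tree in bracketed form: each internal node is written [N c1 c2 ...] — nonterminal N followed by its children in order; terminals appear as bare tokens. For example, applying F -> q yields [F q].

E
E | T
T | T
F | T
r | T
r | T & F
r | F & F
r | ( E ) & F
r | ( T ) & F
r | ( F ) & F
r | ( q ) & F
r | ( q ) & q

[E [E [T [F r]]] | [T [T [F ( [E [T [F q]]] )]] & [F q]]]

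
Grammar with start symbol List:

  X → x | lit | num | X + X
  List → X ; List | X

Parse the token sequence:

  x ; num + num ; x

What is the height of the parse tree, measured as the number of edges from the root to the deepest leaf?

[List [X x] ; [List [X [X num] + [X num]] ; [List [X x]]]]

4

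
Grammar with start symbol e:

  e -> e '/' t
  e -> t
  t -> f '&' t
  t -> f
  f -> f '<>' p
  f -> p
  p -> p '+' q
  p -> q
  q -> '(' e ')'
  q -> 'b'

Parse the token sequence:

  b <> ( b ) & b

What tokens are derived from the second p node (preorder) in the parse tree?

[e [t [f [f [p [q b]]] <> [p [q ( [e [t [f [p [q b]]]]] )]]] & [t [f [p [q b]]]]]]

( b )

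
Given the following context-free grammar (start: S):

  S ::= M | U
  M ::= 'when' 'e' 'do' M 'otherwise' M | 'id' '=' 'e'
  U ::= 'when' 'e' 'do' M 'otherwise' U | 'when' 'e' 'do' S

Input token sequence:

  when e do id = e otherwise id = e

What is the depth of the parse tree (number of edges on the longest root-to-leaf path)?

[S [M when e do [M id = e] otherwise [M id = e]]]

3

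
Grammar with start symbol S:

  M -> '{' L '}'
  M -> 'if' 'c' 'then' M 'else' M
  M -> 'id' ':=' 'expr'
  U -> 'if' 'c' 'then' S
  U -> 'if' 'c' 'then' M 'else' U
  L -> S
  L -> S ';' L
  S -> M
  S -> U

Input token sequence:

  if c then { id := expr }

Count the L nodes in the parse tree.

1

[S [U if c then [S [M { [L [S [M id := expr]]] }]]]]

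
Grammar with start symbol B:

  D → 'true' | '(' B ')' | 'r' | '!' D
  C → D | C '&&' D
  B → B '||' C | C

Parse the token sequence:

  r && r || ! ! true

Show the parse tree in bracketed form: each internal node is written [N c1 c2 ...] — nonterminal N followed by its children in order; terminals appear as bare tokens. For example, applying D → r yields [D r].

B
B || C
C || C
C && D || C
D && D || C
r && D || C
r && r || C
r && r || D
r && r || ! D
r && r || ! ! D
r && r || ! ! true

[B [B [C [C [D r]] && [D r]]] || [C [D ! [D ! [D true]]]]]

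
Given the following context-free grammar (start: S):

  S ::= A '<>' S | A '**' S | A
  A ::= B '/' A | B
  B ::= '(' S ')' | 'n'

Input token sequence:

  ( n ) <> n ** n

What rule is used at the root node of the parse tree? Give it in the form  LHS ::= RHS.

[S [A [B ( [S [A [B n]]] )]] <> [S [A [B n]] ** [S [A [B n]]]]]

S ::= A '<>' S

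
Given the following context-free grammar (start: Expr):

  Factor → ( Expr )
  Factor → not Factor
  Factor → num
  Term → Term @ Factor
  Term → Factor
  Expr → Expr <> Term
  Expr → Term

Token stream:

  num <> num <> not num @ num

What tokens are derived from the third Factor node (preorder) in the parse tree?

[Expr [Expr [Expr [Term [Factor num]]] <> [Term [Factor num]]] <> [Term [Term [Factor not [Factor num]]] @ [Factor num]]]

not num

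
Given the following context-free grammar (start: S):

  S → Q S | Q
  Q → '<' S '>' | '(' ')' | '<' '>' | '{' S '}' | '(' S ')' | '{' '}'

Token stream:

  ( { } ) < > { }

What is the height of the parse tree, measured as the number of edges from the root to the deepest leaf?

4

[S [Q ( [S [Q { }]] )] [S [Q < >] [S [Q { }]]]]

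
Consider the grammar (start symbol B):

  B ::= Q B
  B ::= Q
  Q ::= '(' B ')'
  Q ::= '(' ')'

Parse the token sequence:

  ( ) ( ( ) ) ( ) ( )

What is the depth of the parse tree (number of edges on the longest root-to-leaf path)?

[B [Q ( )] [B [Q ( [B [Q ( )]] )] [B [Q ( )] [B [Q ( )]]]]]

5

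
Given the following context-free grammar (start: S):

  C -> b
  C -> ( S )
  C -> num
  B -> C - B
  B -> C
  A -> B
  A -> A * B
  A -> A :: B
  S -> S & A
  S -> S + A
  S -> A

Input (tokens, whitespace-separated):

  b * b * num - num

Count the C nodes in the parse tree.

[S [A [A [A [B [C b]]] * [B [C b]]] * [B [C num] - [B [C num]]]]]

4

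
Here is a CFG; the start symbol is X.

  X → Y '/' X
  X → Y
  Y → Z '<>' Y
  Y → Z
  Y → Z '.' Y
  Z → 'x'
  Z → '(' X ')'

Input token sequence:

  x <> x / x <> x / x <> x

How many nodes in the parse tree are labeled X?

[X [Y [Z x] <> [Y [Z x]]] / [X [Y [Z x] <> [Y [Z x]]] / [X [Y [Z x] <> [Y [Z x]]]]]]

3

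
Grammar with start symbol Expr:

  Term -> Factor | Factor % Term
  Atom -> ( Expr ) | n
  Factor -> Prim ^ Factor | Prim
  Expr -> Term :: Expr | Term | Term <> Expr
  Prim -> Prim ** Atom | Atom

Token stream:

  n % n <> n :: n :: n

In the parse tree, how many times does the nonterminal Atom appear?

[Expr [Term [Factor [Prim [Atom n]]] % [Term [Factor [Prim [Atom n]]]]] <> [Expr [Term [Factor [Prim [Atom n]]]] :: [Expr [Term [Factor [Prim [Atom n]]]] :: [Expr [Term [Factor [Prim [Atom n]]]]]]]]

5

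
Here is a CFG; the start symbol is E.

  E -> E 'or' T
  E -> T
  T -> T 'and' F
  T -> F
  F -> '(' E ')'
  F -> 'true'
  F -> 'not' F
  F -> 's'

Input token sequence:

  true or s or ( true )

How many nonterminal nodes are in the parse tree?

12

[E [E [E [T [F true]]] or [T [F s]]] or [T [F ( [E [T [F true]]] )]]]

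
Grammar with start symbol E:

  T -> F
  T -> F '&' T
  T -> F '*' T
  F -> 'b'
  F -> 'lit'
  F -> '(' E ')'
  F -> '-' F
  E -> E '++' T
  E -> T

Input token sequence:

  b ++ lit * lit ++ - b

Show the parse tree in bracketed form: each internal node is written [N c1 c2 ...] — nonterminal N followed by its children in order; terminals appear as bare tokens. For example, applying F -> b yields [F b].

E
E ++ T
E ++ T ++ T
T ++ T ++ T
F ++ T ++ T
b ++ T ++ T
b ++ F * T ++ T
b ++ lit * T ++ T
b ++ lit * F ++ T
b ++ lit * lit ++ T
b ++ lit * lit ++ F
b ++ lit * lit ++ - F
b ++ lit * lit ++ - b

[E [E [E [T [F b]]] ++ [T [F lit] * [T [F lit]]]] ++ [T [F - [F b]]]]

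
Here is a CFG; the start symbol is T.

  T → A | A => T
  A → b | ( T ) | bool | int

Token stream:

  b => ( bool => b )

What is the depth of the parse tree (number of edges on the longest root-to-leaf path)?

[T [A b] => [T [A ( [T [A bool] => [T [A b]]] )]]]

6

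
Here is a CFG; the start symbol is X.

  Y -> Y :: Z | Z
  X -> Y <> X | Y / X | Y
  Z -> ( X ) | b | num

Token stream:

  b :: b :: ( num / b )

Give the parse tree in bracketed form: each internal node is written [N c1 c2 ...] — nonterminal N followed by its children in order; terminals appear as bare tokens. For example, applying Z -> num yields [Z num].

[X [Y [Y [Y [Z b]] :: [Z b]] :: [Z ( [X [Y [Z num]] / [X [Y [Z b]]]] )]]]

X
Y
Y :: Z
Y :: Z :: Z
Z :: Z :: Z
b :: Z :: Z
b :: b :: Z
b :: b :: ( X )
b :: b :: ( Y / X )
b :: b :: ( Z / X )
b :: b :: ( num / X )
b :: b :: ( num / Y )
b :: b :: ( num / Z )
b :: b :: ( num / b )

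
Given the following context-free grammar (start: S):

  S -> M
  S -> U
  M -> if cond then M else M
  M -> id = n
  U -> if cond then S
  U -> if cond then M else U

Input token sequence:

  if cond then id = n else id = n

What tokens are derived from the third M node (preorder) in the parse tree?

[S [M if cond then [M id = n] else [M id = n]]]

id = n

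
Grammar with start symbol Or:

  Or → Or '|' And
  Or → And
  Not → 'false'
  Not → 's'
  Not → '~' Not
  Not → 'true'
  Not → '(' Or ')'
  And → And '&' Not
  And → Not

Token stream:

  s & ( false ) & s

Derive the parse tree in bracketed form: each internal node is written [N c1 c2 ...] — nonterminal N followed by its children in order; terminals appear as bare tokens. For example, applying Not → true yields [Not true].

[Or [And [And [And [Not s]] & [Not ( [Or [And [Not false]]] )]] & [Not s]]]

Or
And
And & Not
And & Not & Not
Not & Not & Not
s & Not & Not
s & ( Or ) & Not
s & ( And ) & Not
s & ( Not ) & Not
s & ( false ) & Not
s & ( false ) & s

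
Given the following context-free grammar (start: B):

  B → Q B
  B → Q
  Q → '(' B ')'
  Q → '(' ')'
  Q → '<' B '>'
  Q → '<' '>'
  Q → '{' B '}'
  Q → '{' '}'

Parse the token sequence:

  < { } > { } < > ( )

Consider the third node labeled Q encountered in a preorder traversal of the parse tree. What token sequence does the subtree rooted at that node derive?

[B [Q < [B [Q { }]] >] [B [Q { }] [B [Q < >] [B [Q ( )]]]]]

{ }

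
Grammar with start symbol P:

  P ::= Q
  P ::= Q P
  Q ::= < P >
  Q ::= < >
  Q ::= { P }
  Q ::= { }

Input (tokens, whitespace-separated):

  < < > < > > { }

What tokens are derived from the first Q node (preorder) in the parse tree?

[P [Q < [P [Q < >] [P [Q < >]]] >] [P [Q { }]]]

< < > < > >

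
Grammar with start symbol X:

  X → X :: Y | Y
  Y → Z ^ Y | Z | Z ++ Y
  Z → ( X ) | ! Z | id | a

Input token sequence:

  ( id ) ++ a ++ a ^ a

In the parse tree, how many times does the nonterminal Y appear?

5

[X [Y [Z ( [X [Y [Z id]]] )] ++ [Y [Z a] ++ [Y [Z a] ^ [Y [Z a]]]]]]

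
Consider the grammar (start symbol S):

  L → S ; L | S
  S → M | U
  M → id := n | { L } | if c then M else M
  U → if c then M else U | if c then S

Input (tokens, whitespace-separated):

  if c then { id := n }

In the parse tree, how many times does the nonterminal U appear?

[S [U if c then [S [M { [L [S [M id := n]]] }]]]]

1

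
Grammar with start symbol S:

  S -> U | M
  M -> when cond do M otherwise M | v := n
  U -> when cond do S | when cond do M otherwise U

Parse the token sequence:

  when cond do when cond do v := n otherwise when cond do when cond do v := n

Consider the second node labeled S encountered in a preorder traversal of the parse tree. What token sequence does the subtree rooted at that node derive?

[S [U when cond do [S [U when cond do [M v := n] otherwise [U when cond do [S [U when cond do [S [M v := n]]]]]]]]]

when cond do v := n otherwise when cond do when cond do v := n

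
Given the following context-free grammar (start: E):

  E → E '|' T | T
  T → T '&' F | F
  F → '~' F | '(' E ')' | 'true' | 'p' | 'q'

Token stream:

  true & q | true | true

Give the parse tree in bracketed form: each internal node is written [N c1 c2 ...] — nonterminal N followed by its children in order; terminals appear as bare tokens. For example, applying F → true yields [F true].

E
E | T
E | T | T
T | T | T
T & F | T | T
F & F | T | T
true & F | T | T
true & q | T | T
true & q | F | T
true & q | true | T
true & q | true | F
true & q | true | true

[E [E [E [T [T [F true]] & [F q]]] | [T [F true]]] | [T [F true]]]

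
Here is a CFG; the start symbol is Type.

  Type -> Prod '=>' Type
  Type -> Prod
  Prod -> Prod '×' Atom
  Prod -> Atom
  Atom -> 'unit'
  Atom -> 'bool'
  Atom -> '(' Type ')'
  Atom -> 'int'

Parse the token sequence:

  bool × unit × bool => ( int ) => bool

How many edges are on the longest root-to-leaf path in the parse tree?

[Type [Prod [Prod [Prod [Atom bool]] × [Atom unit]] × [Atom bool]] => [Type [Prod [Atom ( [Type [Prod [Atom int]]] )]] => [Type [Prod [Atom bool]]]]]

7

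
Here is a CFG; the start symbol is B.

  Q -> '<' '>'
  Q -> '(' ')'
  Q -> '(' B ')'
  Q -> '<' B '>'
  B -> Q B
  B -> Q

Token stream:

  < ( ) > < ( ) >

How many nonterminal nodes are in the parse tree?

8

[B [Q < [B [Q ( )]] >] [B [Q < [B [Q ( )]] >]]]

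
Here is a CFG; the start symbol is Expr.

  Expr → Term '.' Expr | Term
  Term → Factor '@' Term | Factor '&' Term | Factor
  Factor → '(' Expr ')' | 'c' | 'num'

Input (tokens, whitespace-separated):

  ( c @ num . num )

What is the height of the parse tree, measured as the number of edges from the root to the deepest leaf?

[Expr [Term [Factor ( [Expr [Term [Factor c] @ [Term [Factor num]]] . [Expr [Term [Factor num]]]] )]]]

7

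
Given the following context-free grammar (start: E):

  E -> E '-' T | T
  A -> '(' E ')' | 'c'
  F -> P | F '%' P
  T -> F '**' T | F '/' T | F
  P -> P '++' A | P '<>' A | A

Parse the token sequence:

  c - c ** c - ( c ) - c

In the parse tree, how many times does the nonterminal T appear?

6

[E [E [E [E [T [F [P [A c]]]]] - [T [F [P [A c]]] ** [T [F [P [A c]]]]]] - [T [F [P [A ( [E [T [F [P [A c]]]]] )]]]]] - [T [F [P [A c]]]]]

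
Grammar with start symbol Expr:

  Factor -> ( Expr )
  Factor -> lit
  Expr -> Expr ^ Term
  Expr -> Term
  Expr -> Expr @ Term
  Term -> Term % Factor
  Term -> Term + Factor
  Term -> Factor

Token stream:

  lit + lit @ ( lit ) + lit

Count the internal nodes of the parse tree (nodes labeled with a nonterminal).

13

[Expr [Expr [Term [Term [Factor lit]] + [Factor lit]]] @ [Term [Term [Factor ( [Expr [Term [Factor lit]]] )]] + [Factor lit]]]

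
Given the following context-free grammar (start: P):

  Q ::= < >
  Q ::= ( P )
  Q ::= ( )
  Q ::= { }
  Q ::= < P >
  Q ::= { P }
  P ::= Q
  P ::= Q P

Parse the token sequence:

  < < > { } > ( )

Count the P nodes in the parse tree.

[P [Q < [P [Q < >] [P [Q { }]]] >] [P [Q ( )]]]

4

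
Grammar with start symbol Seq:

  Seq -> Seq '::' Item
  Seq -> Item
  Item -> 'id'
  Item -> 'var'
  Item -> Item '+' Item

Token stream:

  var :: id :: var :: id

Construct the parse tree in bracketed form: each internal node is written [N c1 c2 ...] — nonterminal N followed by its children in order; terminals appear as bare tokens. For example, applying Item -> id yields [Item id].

[Seq [Seq [Seq [Seq [Item var]] :: [Item id]] :: [Item var]] :: [Item id]]

Seq
Seq :: Item
Seq :: Item :: Item
Seq :: Item :: Item :: Item
Item :: Item :: Item :: Item
var :: Item :: Item :: Item
var :: id :: Item :: Item
var :: id :: var :: Item
var :: id :: var :: id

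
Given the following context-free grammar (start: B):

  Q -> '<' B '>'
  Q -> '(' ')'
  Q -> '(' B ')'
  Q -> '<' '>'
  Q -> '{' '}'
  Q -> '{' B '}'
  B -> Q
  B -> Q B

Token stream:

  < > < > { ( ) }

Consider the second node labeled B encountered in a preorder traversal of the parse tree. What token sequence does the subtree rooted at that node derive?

< > { ( ) }

[B [Q < >] [B [Q < >] [B [Q { [B [Q ( )]] }]]]]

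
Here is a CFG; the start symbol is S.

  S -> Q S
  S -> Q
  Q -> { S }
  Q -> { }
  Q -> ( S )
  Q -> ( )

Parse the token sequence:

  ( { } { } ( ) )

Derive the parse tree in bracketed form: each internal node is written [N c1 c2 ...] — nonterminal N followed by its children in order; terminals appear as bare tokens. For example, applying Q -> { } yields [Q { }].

S
Q
( S )
( Q S )
( { } S )
( { } Q S )
( { } { } S )
( { } { } Q )
( { } { } ( ) )

[S [Q ( [S [Q { }] [S [Q { }] [S [Q ( )]]]] )]]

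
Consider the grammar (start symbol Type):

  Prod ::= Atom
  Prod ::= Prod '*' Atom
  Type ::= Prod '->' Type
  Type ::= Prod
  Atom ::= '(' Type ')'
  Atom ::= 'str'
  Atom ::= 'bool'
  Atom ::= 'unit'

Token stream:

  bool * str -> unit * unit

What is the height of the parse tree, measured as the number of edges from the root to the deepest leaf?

5

[Type [Prod [Prod [Atom bool]] * [Atom str]] -> [Type [Prod [Prod [Atom unit]] * [Atom unit]]]]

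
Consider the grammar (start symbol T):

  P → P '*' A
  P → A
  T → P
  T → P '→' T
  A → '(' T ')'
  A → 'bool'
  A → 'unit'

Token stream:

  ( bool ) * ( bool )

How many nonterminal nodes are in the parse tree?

[T [P [P [A ( [T [P [A bool]]] )]] * [A ( [T [P [A bool]]] )]]]

11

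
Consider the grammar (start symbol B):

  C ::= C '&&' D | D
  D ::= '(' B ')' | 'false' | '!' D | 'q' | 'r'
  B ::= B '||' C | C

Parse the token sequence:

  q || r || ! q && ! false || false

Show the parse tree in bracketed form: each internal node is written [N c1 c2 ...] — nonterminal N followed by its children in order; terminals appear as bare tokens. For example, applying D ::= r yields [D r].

[B [B [B [B [C [D q]]] || [C [D r]]] || [C [C [D ! [D q]]] && [D ! [D false]]]] || [C [D false]]]

B
B || C
B || C || C
B || C || C || C
C || C || C || C
D || C || C || C
q || C || C || C
q || D || C || C
q || r || C || C
q || r || C && D || C
q || r || D && D || C
q || r || ! D && D || C
q || r || ! q && D || C
q || r || ! q && ! D || C
q || r || ! q && ! false || C
q || r || ! q && ! false || D
q || r || ! q && ! false || false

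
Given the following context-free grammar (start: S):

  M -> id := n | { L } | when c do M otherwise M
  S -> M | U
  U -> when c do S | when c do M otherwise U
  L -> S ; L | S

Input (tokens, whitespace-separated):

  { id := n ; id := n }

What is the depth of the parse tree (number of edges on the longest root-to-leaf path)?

[S [M { [L [S [M id := n]] ; [L [S [M id := n]]]] }]]

6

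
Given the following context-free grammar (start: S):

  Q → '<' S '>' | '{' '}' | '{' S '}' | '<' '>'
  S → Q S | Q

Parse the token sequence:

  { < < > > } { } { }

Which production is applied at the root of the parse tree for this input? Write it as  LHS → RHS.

[S [Q { [S [Q < [S [Q < >]] >]] }] [S [Q { }] [S [Q { }]]]]

S → Q S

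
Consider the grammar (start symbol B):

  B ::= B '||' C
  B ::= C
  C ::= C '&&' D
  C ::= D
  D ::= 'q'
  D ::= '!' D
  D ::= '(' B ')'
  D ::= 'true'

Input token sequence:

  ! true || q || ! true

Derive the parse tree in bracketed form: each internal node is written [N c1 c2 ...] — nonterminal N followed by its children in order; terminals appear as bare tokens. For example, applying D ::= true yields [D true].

[B [B [B [C [D ! [D true]]]] || [C [D q]]] || [C [D ! [D true]]]]

B
B || C
B || C || C
C || C || C
D || C || C
! D || C || C
! true || C || C
! true || D || C
! true || q || C
! true || q || D
! true || q || ! D
! true || q || ! true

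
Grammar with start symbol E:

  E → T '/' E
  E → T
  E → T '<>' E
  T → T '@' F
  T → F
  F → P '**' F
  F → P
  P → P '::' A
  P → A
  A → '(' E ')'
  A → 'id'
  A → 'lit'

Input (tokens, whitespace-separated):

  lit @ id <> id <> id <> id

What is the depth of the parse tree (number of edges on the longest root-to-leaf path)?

8

[E [T [T [F [P [A lit]]]] @ [F [P [A id]]]] <> [E [T [F [P [A id]]]] <> [E [T [F [P [A id]]]] <> [E [T [F [P [A id]]]]]]]]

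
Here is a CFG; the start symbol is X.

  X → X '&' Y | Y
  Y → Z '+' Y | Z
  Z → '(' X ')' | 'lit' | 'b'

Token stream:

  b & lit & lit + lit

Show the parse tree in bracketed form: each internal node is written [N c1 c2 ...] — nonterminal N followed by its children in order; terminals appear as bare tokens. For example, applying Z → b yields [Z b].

X
X & Y
X & Y & Y
Y & Y & Y
Z & Y & Y
b & Y & Y
b & Z & Y
b & lit & Y
b & lit & Z + Y
b & lit & lit + Y
b & lit & lit + Z
b & lit & lit + lit

[X [X [X [Y [Z b]]] & [Y [Z lit]]] & [Y [Z lit] + [Y [Z lit]]]]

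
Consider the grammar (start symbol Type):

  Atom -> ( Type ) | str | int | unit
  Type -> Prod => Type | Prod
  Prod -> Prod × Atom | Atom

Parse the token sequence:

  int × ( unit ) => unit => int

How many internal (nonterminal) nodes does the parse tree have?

[Type [Prod [Prod [Atom int]] × [Atom ( [Type [Prod [Atom unit]]] )]] => [Type [Prod [Atom unit]] => [Type [Prod [Atom int]]]]]

14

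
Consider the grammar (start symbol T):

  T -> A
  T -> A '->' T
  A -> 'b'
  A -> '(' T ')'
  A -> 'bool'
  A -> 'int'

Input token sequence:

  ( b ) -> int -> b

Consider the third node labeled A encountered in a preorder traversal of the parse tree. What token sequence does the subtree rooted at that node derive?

[T [A ( [T [A b]] )] -> [T [A int] -> [T [A b]]]]

int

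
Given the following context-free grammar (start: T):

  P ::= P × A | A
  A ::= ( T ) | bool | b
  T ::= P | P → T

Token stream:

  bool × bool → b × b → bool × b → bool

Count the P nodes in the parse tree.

[T [P [P [A bool]] × [A bool]] → [T [P [P [A b]] × [A b]] → [T [P [P [A bool]] × [A b]] → [T [P [A bool]]]]]]

7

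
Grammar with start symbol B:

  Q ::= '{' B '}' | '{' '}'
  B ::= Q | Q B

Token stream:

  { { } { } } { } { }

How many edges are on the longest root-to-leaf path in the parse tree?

5

[B [Q { [B [Q { }] [B [Q { }]]] }] [B [Q { }] [B [Q { }]]]]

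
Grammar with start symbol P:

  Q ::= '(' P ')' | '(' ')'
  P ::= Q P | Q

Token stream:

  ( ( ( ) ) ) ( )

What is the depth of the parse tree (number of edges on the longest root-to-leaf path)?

6

[P [Q ( [P [Q ( [P [Q ( )]] )]] )] [P [Q ( )]]]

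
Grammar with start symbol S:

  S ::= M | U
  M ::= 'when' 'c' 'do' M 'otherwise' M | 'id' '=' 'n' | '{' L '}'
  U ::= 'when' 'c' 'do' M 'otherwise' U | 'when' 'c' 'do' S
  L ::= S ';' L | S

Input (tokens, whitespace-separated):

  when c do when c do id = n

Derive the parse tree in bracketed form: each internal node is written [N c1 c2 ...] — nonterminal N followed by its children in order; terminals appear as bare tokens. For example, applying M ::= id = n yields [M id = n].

S
U
when c do S
when c do U
when c do when c do S
when c do when c do M
when c do when c do id = n

[S [U when c do [S [U when c do [S [M id = n]]]]]]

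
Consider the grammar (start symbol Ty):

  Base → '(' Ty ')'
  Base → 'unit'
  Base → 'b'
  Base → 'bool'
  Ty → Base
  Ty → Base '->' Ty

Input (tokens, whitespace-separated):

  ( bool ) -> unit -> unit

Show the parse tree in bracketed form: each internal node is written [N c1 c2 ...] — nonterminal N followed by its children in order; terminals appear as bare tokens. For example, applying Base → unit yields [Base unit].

[Ty [Base ( [Ty [Base bool]] )] -> [Ty [Base unit] -> [Ty [Base unit]]]]

Ty
Base -> Ty
( Ty ) -> Ty
( Base ) -> Ty
( bool ) -> Ty
( bool ) -> Base -> Ty
( bool ) -> unit -> Ty
( bool ) -> unit -> Base
( bool ) -> unit -> unit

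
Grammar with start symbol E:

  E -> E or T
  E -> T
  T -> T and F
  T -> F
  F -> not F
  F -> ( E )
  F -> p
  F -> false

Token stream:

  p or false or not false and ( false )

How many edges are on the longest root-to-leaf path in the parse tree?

6

[E [E [E [T [F p]]] or [T [F false]]] or [T [T [F not [F false]]] and [F ( [E [T [F false]]] )]]]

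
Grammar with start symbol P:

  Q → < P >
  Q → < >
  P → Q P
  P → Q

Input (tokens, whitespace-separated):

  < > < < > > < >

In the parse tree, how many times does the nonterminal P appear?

[P [Q < >] [P [Q < [P [Q < >]] >] [P [Q < >]]]]

4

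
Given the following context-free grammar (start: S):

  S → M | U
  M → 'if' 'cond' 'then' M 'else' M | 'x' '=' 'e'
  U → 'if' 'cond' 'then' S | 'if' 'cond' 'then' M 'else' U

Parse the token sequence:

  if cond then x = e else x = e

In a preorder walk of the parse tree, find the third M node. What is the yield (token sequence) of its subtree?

x = e

[S [M if cond then [M x = e] else [M x = e]]]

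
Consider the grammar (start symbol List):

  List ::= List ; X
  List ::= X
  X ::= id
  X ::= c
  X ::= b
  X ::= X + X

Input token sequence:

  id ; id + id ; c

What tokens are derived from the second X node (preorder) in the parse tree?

[List [List [List [X id]] ; [X [X id] + [X id]]] ; [X c]]

id + id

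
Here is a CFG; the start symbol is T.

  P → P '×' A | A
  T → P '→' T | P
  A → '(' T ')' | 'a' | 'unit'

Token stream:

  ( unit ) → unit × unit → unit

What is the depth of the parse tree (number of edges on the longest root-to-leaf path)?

6

[T [P [A ( [T [P [A unit]]] )]] → [T [P [P [A unit]] × [A unit]] → [T [P [A unit]]]]]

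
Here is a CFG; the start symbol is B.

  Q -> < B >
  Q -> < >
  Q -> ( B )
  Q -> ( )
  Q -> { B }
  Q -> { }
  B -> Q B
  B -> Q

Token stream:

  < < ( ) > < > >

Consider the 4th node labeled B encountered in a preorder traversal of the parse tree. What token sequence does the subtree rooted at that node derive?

[B [Q < [B [Q < [B [Q ( )]] >] [B [Q < >]]] >]]

< >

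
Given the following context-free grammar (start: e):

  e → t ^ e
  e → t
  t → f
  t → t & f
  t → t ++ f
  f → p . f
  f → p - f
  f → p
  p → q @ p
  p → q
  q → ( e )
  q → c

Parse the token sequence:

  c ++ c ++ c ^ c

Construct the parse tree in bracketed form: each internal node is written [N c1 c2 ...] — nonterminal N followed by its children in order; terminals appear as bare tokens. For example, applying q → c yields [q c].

e
t ^ e
t ++ f ^ e
t ++ f ++ f ^ e
f ++ f ++ f ^ e
p ++ f ++ f ^ e
q ++ f ++ f ^ e
c ++ f ++ f ^ e
c ++ p ++ f ^ e
c ++ q ++ f ^ e
c ++ c ++ f ^ e
c ++ c ++ p ^ e
c ++ c ++ q ^ e
c ++ c ++ c ^ e
c ++ c ++ c ^ t
c ++ c ++ c ^ f
c ++ c ++ c ^ p
c ++ c ++ c ^ q
c ++ c ++ c ^ c

[e [t [t [t [f [p [q c]]]] ++ [f [p [q c]]]] ++ [f [p [q c]]]] ^ [e [t [f [p [q c]]]]]]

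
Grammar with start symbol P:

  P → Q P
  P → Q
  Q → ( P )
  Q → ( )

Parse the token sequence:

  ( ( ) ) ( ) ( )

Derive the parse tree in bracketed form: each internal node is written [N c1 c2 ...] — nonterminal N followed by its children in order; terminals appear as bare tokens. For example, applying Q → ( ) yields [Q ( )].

[P [Q ( [P [Q ( )]] )] [P [Q ( )] [P [Q ( )]]]]

P
Q P
( P ) P
( Q ) P
( ( ) ) P
( ( ) ) Q P
( ( ) ) ( ) P
( ( ) ) ( ) Q
( ( ) ) ( ) ( )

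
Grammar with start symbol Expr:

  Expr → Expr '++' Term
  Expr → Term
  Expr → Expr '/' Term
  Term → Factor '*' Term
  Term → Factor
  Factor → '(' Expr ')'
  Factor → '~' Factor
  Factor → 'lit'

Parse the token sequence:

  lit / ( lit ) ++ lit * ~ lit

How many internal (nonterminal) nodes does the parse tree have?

15

[Expr [Expr [Expr [Term [Factor lit]]] / [Term [Factor ( [Expr [Term [Factor lit]]] )]]] ++ [Term [Factor lit] * [Term [Factor ~ [Factor lit]]]]]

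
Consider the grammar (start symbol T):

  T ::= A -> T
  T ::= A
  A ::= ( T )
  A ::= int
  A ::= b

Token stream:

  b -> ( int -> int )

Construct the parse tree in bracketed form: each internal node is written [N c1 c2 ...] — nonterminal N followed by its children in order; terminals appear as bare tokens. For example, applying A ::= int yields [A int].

[T [A b] -> [T [A ( [T [A int] -> [T [A int]]] )]]]

T
A -> T
b -> T
b -> A
b -> ( T )
b -> ( A -> T )
b -> ( int -> T )
b -> ( int -> A )
b -> ( int -> int )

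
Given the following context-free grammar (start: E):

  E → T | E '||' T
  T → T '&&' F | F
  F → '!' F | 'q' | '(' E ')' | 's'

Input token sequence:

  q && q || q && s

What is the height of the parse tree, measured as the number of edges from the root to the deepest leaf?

5

[E [E [T [T [F q]] && [F q]]] || [T [T [F q]] && [F s]]]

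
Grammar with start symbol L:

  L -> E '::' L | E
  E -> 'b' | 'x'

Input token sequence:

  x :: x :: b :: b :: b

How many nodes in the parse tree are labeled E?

[L [E x] :: [L [E x] :: [L [E b] :: [L [E b] :: [L [E b]]]]]]

5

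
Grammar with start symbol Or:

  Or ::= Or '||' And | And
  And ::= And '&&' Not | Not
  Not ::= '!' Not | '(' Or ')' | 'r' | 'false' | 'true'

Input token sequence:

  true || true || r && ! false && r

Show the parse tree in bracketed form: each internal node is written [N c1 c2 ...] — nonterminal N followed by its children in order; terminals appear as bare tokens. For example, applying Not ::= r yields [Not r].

Or
Or || And
Or || And || And
And || And || And
Not || And || And
true || And || And
true || Not || And
true || true || And
true || true || And && Not
true || true || And && Not && Not
true || true || Not && Not && Not
true || true || r && Not && Not
true || true || r && ! Not && Not
true || true || r && ! false && Not
true || true || r && ! false && r

[Or [Or [Or [And [Not true]]] || [And [Not true]]] || [And [And [And [Not r]] && [Not ! [Not false]]] && [Not r]]]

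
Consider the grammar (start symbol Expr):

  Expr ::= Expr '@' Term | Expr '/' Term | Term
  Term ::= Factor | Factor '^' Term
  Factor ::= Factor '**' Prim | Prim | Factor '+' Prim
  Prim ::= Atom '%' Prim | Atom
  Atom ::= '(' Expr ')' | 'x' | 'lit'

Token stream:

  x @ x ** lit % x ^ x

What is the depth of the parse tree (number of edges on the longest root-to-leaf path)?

6

[Expr [Expr [Term [Factor [Prim [Atom x]]]]] @ [Term [Factor [Factor [Prim [Atom x]]] ** [Prim [Atom lit] % [Prim [Atom x]]]] ^ [Term [Factor [Prim [Atom x]]]]]]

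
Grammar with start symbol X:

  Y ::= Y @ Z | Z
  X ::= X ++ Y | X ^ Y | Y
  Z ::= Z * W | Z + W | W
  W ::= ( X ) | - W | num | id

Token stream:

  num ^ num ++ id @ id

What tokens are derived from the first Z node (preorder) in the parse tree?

num

[X [X [X [Y [Z [W num]]]] ^ [Y [Z [W num]]]] ++ [Y [Y [Z [W id]]] @ [Z [W id]]]]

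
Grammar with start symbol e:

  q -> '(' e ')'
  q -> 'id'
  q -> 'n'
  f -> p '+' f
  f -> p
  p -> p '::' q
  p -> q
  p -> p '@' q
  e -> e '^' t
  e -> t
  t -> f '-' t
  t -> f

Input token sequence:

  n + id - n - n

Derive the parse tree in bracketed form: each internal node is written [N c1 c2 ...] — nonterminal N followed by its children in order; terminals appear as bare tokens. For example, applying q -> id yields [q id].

[e [t [f [p [q n]] + [f [p [q id]]]] - [t [f [p [q n]]] - [t [f [p [q n]]]]]]]

e
t
f - t
p + f - t
q + f - t
n + f - t
n + p - t
n + q - t
n + id - t
n + id - f - t
n + id - p - t
n + id - q - t
n + id - n - t
n + id - n - f
n + id - n - p
n + id - n - q
n + id - n - n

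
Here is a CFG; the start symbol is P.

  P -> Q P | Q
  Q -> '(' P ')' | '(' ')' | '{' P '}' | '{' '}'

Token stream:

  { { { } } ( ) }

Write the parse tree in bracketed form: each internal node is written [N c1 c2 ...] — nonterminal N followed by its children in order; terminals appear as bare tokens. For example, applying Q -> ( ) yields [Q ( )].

P
Q
{ P }
{ Q P }
{ { P } P }
{ { Q } P }
{ { { } } P }
{ { { } } Q }
{ { { } } ( ) }

[P [Q { [P [Q { [P [Q { }]] }] [P [Q ( )]]] }]]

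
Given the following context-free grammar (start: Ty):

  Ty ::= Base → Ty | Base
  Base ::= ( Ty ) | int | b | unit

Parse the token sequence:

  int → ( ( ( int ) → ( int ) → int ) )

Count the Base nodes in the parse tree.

8

[Ty [Base int] → [Ty [Base ( [Ty [Base ( [Ty [Base ( [Ty [Base int]] )] → [Ty [Base ( [Ty [Base int]] )] → [Ty [Base int]]]] )]] )]]]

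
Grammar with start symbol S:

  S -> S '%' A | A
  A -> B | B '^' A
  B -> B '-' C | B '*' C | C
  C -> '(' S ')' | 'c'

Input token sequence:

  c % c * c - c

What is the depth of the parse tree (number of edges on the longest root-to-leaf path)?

[S [S [A [B [C c]]]] % [A [B [B [B [C c]] * [C c]] - [C c]]]]

6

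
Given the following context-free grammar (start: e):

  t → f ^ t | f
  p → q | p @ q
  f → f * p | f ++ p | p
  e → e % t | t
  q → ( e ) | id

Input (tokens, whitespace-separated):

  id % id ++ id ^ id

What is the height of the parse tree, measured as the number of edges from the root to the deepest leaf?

[e [e [t [f [p [q id]]]]] % [t [f [f [p [q id]]] ++ [p [q id]]] ^ [t [f [p [q id]]]]]]

6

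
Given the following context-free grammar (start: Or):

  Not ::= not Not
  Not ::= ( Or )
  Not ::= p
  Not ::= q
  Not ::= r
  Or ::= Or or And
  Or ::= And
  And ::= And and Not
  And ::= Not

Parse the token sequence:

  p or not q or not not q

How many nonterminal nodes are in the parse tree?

[Or [Or [Or [And [Not p]]] or [And [Not not [Not q]]]] or [And [Not not [Not not [Not q]]]]]

12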